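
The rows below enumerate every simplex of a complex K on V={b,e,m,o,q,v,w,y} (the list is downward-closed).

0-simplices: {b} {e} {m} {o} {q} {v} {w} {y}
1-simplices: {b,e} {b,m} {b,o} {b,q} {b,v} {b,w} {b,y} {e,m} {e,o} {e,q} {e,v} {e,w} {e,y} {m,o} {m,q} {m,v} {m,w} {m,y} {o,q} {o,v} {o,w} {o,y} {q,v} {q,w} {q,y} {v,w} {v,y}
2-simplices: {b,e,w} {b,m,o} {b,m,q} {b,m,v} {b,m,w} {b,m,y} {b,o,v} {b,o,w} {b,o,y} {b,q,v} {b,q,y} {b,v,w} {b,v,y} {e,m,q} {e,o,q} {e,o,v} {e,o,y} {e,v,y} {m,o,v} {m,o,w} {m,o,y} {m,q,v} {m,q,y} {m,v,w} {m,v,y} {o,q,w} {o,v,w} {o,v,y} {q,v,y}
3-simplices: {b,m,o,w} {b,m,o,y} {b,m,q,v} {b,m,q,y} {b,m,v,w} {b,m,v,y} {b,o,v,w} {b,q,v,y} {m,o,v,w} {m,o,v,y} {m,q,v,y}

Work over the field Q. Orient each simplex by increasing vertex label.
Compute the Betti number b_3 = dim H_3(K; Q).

n_0=8 n_1=27 n_2=29 n_3=11  [Q]
∂1: piv[be,bm,bo,bq,bv,bw,by] rk=7  ker:em,eo,eq,ev,ew,ey,mo,mq,mv,mw,my,oq,ov,ow,oy,qv,qw,qy,vw,vy
∂2: piv[bew,bmo,bmq,bmv,bmw,bmy,bov,bow,boy,bqv,bqy,bvw,bvy,emq,eoq,eov,eoy,oqw] rk=18  ker:evy,mov,mow,moy,mqv,mqy,mvw,mvy,ovw,ovy,qvy
∂3: piv[bmow,bmoy,bmqv,bmqy,bmvw,bmvy,bovw,bqvy,movw,movy] rk=10  ker:mqvy
b_3=(11−10)−0=1

b_3=1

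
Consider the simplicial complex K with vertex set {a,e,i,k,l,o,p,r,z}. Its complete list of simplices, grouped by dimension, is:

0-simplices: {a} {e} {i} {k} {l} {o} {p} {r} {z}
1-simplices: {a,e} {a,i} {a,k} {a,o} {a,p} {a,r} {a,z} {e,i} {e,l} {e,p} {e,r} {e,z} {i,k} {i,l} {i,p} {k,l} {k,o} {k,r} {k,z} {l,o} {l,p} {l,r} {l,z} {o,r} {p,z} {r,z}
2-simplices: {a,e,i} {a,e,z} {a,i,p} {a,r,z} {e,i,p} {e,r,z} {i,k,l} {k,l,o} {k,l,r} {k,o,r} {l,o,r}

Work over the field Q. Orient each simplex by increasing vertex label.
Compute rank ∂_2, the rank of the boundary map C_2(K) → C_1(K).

n_0=9 n_1=26 n_2=11  [Q]
∂1: piv[ae,ai,ak,ao,ap,ar,az,el] rk=8  ker:ei,ep,er,ez,ik,il,ip,kl,ko,kr,kz,lo,lp,lr,lz,or,pz,rz
∂2: piv[aei,aez,aip,arz,eip,erz,ikl,klo,klr,kor] rk=10  ker:lor
rk∂_2=10

rank∂_2=10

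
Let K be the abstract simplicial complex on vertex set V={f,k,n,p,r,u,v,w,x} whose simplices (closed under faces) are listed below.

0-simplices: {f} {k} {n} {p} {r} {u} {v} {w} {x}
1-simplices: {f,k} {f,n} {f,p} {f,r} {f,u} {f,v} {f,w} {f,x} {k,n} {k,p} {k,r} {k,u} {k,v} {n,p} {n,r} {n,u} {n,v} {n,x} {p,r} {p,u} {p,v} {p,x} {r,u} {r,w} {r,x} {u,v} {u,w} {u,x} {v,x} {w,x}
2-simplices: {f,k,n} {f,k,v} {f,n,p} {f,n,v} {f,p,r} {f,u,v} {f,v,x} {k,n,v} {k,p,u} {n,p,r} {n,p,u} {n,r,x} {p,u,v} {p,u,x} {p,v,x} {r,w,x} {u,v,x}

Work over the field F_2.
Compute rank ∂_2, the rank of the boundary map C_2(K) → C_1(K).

rank∂_2=15

n_0=9 n_1=30 n_2=17  [Z2]
∂1: piv[fk,fn,fp,fr,fu,fv,fw,fx] rk=8  ker:kn,kp,kr,ku,kv,np,nr,nu,nv,nx,pr,pu,pv,px,ru,rw,rx,uv,uw,ux,vx,wx
∂2: piv[fkn,fkv,fnp,fnv,fpr,fuv,fvx,kpu,npr,npu,nrx,puv,pux,pvx,rwx] rk=15  ker:knv,uvx
rk∂_2=15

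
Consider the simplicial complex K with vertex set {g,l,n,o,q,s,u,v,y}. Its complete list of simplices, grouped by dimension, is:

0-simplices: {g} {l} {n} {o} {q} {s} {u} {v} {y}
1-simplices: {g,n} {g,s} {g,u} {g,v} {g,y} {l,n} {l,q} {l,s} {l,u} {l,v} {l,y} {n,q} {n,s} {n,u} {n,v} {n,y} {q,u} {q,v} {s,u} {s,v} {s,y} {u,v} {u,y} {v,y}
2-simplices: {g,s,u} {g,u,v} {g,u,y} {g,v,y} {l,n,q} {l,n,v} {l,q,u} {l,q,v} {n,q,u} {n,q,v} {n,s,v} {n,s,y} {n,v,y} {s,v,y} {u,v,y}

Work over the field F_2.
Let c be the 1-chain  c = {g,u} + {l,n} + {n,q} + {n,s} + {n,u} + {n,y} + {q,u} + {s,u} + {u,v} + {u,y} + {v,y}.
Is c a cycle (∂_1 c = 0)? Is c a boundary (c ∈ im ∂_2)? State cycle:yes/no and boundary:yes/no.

cycle:no boundary:no

n_0=9 n_1=24 n_2=15  [Z2]
∂1: piv[gn,gs,gu,gv,gy,ln,lq] rk=7  ker:ls,lu,lv,ly,nq,ns,nu,nv,ny,qu,qv,su,sv,sy,uv,uy,vy
∂2: piv[gsu,guv,guy,gvy,lnq,lnv,lqu,lqv,nqu,nsv,nsy,nvy] rk=12  ker:nqv,svy,uvy
∂1c = {g} + {l} + {n} + {y}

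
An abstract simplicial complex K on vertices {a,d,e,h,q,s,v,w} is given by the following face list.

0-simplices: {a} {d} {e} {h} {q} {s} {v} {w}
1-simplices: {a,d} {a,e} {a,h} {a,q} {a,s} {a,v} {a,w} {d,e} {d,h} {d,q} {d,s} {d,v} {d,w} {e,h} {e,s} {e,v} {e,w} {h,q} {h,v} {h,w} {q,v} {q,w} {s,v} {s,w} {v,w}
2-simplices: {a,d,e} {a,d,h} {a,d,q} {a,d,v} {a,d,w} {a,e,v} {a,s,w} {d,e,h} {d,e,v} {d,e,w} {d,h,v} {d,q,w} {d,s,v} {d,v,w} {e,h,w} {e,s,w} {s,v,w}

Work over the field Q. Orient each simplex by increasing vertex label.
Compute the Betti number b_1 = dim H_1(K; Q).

n_0=8 n_1=25 n_2=17  [Q]
∂1: piv[ad,ae,ah,aq,as,av,aw] rk=7  ker:de,dh,dq,ds,dv,dw,eh,es,ev,ew,hq,hv,hw,qv,qw,sv,sw,vw
∂2: piv[ade,adh,adq,adv,adw,aev,asw,deh,dew,dhv,dqw,dsv,dvw,ehw,esw,svw] rk=16  ker:dev
b_1=(25−7)−16=2

b_1=2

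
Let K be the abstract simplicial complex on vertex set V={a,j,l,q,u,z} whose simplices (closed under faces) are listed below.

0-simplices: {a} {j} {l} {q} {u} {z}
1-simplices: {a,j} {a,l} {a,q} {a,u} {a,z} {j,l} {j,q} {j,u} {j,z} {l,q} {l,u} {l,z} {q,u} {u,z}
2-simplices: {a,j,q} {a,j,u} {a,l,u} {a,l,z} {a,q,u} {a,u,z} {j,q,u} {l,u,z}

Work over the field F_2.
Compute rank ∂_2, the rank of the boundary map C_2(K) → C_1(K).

n_0=6 n_1=14 n_2=8  [Z2]
∂1: piv[aj,al,aq,au,az] rk=5  ker:jl,jq,ju,jz,lq,lu,lz,qu,uz
∂2: piv[ajq,aju,alu,alz,aqu,auz] rk=6  ker:jqu,luz
rk∂_2=6

rank∂_2=6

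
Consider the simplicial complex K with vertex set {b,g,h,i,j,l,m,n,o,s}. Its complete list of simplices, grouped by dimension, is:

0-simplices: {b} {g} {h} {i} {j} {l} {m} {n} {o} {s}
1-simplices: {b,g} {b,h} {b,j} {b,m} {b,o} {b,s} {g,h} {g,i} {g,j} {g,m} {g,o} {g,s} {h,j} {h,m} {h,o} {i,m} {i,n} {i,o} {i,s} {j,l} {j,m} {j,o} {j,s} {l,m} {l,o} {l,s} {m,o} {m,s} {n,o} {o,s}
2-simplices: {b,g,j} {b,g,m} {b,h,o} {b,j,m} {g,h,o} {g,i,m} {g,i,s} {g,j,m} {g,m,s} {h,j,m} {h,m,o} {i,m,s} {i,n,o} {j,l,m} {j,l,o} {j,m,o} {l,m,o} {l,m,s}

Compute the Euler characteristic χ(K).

n_0=10 n_1=30 n_2=18
χ=+10−30+18=-2

χ(K)=-2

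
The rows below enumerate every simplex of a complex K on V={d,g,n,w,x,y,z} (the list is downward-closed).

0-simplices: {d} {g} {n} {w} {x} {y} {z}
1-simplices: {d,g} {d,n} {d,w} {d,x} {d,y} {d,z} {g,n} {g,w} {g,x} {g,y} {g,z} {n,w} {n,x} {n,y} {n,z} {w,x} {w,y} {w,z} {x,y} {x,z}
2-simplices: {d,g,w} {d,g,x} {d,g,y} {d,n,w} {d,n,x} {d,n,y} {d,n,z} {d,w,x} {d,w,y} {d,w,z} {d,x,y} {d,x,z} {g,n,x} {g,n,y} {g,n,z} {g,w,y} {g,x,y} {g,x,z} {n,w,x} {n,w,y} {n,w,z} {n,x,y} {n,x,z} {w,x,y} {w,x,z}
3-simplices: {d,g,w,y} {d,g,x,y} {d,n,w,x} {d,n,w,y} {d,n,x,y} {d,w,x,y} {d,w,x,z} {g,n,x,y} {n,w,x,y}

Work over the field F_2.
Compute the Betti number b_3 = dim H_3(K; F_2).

b_3=1

n_0=7 n_1=20 n_2=25 n_3=9  [Z2]
∂1: piv[dg,dn,dw,dx,dy,dz] rk=6  ker:gn,gw,gx,gy,gz,nw,nx,ny,nz,wx,wy,wz,xy,xz
∂2: piv[dgw,dgx,dgy,dnw,dnx,dny,dnz,dwx,dwy,dwz,dxy,dxz,gnx,gnz] rk=14  ker:gny,gwy,gxy,gxz,nwx,nwy,nwz,nxy,nxz,wxy,wxz
∂3: piv[dgwy,dgxy,dnwx,dnwy,dnxy,dwxy,dwxz,gnxy] rk=8  ker:nwxy
b_3=(9−8)−0=1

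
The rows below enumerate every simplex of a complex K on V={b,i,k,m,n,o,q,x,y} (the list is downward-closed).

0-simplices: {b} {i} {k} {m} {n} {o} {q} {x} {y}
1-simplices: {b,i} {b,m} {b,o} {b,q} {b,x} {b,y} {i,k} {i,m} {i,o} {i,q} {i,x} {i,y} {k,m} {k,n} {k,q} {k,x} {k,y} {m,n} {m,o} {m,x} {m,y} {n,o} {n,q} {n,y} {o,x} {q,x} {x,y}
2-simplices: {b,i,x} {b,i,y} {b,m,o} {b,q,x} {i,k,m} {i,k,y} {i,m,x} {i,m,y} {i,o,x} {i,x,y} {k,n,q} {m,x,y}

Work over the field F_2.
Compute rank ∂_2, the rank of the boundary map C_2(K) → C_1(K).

rank∂_2=11

n_0=9 n_1=27 n_2=12  [Z2]
∂1: piv[bi,bm,bo,bq,bx,by,ik,kn] rk=8  ker:im,io,iq,ix,iy,km,kq,kx,ky,mn,mo,mx,my,no,nq,ny,ox,qx,xy
∂2: piv[bix,biy,bmo,bqx,ikm,iky,imx,imy,iox,ixy,knq] rk=11  ker:mxy
rk∂_2=11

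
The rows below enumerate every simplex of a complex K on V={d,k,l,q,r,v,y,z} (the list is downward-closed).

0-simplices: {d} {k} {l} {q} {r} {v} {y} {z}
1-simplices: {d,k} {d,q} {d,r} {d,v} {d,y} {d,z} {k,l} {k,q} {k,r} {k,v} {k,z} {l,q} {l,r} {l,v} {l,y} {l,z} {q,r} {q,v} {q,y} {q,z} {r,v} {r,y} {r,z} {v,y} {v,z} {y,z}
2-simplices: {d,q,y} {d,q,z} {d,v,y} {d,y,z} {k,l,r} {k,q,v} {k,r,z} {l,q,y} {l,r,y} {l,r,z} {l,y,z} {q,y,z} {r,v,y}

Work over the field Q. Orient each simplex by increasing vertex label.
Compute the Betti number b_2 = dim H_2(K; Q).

b_2=1

n_0=8 n_1=26 n_2=13  [Q]
∂1: piv[dk,dq,dr,dv,dy,dz,kl] rk=7  ker:kq,kr,kv,kz,lq,lr,lv,ly,lz,qr,qv,qy,qz,rv,ry,rz,vy,vz,yz
∂2: piv[dqy,dqz,dvy,dyz,klr,kqv,krz,lqy,lry,lrz,lyz,rvy] rk=12  ker:qyz
b_2=(13−12)−0=1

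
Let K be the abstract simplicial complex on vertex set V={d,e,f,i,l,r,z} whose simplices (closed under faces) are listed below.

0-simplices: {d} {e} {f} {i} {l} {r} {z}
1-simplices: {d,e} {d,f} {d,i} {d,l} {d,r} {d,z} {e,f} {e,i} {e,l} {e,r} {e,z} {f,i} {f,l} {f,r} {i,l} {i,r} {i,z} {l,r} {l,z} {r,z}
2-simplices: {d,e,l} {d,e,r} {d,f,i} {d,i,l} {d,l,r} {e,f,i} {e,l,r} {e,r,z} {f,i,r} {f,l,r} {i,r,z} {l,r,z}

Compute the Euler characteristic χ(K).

n_0=7 n_1=20 n_2=12
χ=+7−20+12=-1

χ(K)=-1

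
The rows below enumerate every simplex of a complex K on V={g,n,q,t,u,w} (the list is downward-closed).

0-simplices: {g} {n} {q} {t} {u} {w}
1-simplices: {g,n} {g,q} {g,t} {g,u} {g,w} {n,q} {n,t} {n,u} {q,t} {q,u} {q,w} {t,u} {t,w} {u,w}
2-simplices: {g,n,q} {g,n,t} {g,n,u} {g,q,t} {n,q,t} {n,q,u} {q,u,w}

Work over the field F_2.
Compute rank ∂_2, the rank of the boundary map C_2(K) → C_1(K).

n_0=6 n_1=14 n_2=7  [Z2]
∂1: piv[gn,gq,gt,gu,gw] rk=5  ker:nq,nt,nu,qt,qu,qw,tu,tw,uw
∂2: piv[gnq,gnt,gnu,gqt,nqu,quw] rk=6  ker:nqt
rk∂_2=6

rank∂_2=6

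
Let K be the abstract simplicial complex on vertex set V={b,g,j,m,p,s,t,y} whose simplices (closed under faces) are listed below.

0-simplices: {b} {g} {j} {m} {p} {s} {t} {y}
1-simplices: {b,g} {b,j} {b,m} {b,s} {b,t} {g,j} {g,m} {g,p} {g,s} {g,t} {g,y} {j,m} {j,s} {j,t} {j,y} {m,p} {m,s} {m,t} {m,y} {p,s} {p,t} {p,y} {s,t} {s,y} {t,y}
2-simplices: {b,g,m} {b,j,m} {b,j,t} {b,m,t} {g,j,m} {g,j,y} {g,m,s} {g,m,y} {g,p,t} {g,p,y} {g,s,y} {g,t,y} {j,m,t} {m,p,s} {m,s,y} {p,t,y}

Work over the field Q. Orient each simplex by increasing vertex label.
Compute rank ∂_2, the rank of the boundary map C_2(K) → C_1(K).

rank∂_2=13

n_0=8 n_1=25 n_2=16  [Q]
∂1: piv[bg,bj,bm,bs,bt,gp,gy] rk=7  ker:gj,gm,gs,gt,jm,js,jt,jy,mp,ms,mt,my,ps,pt,py,st,sy,ty
∂2: piv[bgm,bjm,bjt,bmt,gjm,gjy,gms,gmy,gpt,gpy,gsy,gty,mps] rk=13  ker:jmt,msy,pty
rk∂_2=13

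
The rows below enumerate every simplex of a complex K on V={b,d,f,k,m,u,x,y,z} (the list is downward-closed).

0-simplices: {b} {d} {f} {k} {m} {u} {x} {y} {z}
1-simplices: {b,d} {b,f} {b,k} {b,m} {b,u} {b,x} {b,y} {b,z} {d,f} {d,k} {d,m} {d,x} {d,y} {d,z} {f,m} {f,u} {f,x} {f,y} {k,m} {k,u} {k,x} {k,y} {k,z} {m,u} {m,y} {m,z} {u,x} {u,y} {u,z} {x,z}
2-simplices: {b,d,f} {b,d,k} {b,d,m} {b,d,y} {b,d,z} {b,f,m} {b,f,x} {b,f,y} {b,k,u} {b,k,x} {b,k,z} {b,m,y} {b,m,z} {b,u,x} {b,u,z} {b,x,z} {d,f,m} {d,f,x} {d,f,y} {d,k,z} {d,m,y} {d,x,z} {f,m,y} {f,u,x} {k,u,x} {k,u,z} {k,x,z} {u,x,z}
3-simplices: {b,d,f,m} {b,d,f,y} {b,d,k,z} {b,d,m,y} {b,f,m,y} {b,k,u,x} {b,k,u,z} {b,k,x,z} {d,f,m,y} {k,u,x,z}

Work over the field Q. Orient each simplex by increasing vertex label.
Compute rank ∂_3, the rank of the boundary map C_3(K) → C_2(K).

rank∂_3=9

n_0=9 n_1=30 n_2=28 n_3=10  [Q]
∂1: piv[bd,bf,bk,bm,bu,bx,by,bz] rk=8  ker:df,dk,dm,dx,dy,dz,fm,fu,fx,fy,km,ku,kx,ky,kz,mu,my,mz,ux,uy,uz,xz
∂2: piv[bdf,bdk,bdm,bdy,bdz,bfm,bfx,bfy,bku,bkx,bkz,bmy,bmz,bux,buz,bxz,dfx,fux] rk=18  ker:dfm,dfy,dkz,dmy,dxz,fmy,kux,kuz,kxz,uxz
∂3: piv[bdfm,bdfy,bdkz,bdmy,bfmy,bkux,bkuz,bkxz,kuxz] rk=9  ker:dfmy
rk∂_3=9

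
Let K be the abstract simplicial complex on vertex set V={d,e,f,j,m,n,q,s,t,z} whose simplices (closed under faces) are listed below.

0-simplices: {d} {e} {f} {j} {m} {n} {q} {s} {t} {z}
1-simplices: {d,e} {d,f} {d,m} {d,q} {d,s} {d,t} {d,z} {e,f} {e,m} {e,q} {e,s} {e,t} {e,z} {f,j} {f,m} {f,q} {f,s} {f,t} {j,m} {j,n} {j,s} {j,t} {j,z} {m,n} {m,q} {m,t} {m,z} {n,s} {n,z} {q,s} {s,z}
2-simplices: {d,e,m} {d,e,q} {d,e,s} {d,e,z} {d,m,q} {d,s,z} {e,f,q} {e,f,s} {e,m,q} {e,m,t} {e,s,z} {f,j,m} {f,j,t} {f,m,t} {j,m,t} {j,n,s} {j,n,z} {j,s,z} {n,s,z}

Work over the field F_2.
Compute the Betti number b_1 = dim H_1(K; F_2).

b_1=7

n_0=10 n_1=31 n_2=19  [Z2]
∂1: piv[de,df,dm,dq,ds,dt,dz,fj,jn] rk=9  ker:ef,em,eq,es,et,ez,fm,fq,fs,ft,jm,js,jt,jz,mn,mq,mt,mz,ns,nz,qs,sz
∂2: piv[dem,deq,des,dez,dmq,dsz,efq,efs,emt,fjm,fjt,fmt,jns,jnz,jsz] rk=15  ker:emq,esz,jmt,nsz
b_1=(31−9)−15=7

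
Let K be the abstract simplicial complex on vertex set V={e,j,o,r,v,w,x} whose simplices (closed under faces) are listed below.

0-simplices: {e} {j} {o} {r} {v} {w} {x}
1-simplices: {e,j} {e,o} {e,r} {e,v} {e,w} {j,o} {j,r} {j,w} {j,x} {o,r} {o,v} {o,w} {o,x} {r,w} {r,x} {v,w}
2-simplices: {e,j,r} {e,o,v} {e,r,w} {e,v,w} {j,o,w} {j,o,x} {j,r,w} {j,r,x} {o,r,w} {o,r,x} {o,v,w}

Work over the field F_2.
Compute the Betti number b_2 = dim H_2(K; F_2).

n_0=7 n_1=16 n_2=11  [Z2]
∂1: piv[ej,eo,er,ev,ew,jx] rk=6  ker:jo,jr,jw,or,ov,ow,ox,rw,rx,vw
∂2: piv[ejr,eov,erw,evw,jow,jox,jrw,jrx,orw,ovw] rk=10  ker:orx
b_2=(11−10)−0=1

b_2=1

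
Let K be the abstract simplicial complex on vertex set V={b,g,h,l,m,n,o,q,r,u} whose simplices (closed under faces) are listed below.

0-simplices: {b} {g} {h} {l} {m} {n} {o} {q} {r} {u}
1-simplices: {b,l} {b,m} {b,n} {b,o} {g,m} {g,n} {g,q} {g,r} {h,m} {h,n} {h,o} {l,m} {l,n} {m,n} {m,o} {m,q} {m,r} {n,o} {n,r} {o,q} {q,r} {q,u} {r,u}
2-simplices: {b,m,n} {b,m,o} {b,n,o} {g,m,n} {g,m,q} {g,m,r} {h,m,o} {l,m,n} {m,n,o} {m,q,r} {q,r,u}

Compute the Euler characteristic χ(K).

χ(K)=-2

n_0=10 n_1=23 n_2=11
χ=+10−23+11=-2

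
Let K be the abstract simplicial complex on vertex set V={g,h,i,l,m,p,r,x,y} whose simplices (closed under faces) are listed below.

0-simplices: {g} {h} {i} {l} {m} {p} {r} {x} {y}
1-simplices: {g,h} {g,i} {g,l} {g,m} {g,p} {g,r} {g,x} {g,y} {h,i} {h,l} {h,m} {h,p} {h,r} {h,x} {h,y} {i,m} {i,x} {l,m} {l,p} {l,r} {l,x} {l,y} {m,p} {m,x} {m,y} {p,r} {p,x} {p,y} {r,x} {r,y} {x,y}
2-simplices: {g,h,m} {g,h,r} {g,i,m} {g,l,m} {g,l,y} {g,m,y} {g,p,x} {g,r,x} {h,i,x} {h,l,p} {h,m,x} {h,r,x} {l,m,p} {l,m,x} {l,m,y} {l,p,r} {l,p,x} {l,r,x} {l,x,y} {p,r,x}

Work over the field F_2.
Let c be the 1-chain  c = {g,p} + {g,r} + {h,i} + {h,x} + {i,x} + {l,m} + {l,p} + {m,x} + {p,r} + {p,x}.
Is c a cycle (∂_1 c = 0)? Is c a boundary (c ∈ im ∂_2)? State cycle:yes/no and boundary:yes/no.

cycle:yes boundary:yes

n_0=9 n_1=31 n_2=20  [Z2]
∂1: piv[gh,gi,gl,gm,gp,gr,gx,gy] rk=8  ker:hi,hl,hm,hp,hr,hx,hy,im,ix,lm,lp,lr,lx,ly,mp,mx,my,pr,px,py,rx,ry,xy
∂2: piv[ghm,ghr,gim,glm,gly,gmy,gpx,grx,hix,hlp,hmx,hrx,lmp,lmx,lpr,lpx,lrx,lxy] rk=18  ker:lmy,prx
∂1c = 0
c vs im∂2: reduces to 0 ⇒ boundary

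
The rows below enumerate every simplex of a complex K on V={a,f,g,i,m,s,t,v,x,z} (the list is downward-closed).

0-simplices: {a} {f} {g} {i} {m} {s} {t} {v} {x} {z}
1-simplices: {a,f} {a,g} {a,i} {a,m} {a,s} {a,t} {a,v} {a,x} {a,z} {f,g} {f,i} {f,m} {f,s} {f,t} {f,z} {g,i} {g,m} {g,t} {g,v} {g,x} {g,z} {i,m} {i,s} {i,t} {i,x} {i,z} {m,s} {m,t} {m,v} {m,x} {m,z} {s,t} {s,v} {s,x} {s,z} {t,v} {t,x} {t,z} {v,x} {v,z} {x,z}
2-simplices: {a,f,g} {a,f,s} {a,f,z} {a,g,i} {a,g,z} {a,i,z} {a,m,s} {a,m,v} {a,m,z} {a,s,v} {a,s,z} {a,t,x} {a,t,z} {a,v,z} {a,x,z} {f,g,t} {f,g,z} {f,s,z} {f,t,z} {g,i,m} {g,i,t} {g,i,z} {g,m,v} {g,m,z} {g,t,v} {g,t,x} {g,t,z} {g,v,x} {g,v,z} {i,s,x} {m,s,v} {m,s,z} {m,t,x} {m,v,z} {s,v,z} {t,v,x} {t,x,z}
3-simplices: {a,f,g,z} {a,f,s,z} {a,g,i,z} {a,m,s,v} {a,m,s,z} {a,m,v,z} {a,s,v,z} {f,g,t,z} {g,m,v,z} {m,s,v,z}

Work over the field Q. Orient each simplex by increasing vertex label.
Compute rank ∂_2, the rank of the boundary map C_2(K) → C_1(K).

n_0=10 n_1=41 n_2=37 n_3=10  [Q]
∂1: piv[af,ag,ai,am,as,at,av,ax,az] rk=9  ker:fg,fi,fm,fs,ft,fz,gi,gm,gt,gv,gx,gz,im,is,it,ix,iz,ms,mt,mv,mx,mz,st,sv,sx,sz,tv,tx,tz,vx,vz,xz
∂2: piv[afg,afs,afz,agi,agz,aiz,ams,amv,amz,asv,asz,atx,atz,avz,axz,fgt,ftz,gim,git,gmv,gmz,gtv,gtx,gvx,isx,mtx] rk=26  ker:fgz,fsz,giz,gtz,gvz,msv,msz,mvz,svz,tvx,txz
∂3: piv[afgz,afsz,agiz,amsv,amsz,amvz,asvz,fgtz,gmvz] rk=9  ker:msvz
rk∂_2=26

rank∂_2=26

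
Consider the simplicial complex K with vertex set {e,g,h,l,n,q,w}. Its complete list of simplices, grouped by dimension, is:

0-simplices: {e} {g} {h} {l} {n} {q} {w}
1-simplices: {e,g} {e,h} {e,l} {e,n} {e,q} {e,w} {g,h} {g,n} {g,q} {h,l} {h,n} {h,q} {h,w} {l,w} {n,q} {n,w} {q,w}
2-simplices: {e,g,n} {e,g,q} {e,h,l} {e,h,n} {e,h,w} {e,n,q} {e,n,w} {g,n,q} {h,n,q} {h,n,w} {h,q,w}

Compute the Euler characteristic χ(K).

χ(K)=1

n_0=7 n_1=17 n_2=11
χ=+7−17+11=1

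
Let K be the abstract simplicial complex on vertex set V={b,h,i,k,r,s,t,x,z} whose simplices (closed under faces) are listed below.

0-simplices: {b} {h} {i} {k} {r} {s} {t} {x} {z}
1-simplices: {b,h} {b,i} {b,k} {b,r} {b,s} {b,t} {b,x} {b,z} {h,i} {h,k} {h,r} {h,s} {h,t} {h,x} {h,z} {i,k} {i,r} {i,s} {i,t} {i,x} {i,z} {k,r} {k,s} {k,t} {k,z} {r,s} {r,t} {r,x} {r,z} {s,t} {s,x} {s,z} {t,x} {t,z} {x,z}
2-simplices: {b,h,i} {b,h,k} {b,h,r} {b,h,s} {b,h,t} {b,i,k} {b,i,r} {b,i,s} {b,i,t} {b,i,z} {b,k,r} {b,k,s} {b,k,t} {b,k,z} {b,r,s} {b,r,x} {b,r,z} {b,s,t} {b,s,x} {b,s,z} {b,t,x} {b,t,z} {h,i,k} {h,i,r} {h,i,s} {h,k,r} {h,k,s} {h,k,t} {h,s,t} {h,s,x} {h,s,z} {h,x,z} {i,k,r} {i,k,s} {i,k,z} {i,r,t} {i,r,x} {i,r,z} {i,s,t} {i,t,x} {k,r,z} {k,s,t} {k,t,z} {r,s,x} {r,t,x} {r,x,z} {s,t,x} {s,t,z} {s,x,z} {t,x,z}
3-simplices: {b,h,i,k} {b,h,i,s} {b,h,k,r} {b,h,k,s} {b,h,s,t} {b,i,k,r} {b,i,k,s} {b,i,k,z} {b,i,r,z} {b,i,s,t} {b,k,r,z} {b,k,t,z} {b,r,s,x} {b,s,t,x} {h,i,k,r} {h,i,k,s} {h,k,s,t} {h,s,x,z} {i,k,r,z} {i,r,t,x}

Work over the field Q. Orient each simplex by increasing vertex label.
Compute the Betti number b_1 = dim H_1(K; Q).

b_1=0

n_0=9 n_1=35 n_2=50 n_3=20  [Q]
∂1: piv[bh,bi,bk,br,bs,bt,bx,bz] rk=8  ker:hi,hk,hr,hs,ht,hx,hz,ik,ir,is,it,ix,iz,kr,ks,kt,kz,rs,rt,rx,rz,st,sx,sz,tx,tz,xz
∂2: piv[bhi,bhk,bhr,bhs,bht,bik,bir,bis,bit,biz,bkr,bks,bkt,bkz,brs,brx,brz,bst,bsx,bsz,btx,btz,hsx,hsz,hxz,irt,irx] rk=27  ker:hik,hir,his,hkr,hks,hkt,hst,ikr,iks,ikz,irz,ist,itx,krz,kst,ktz,rsx,rtx,rxz,stx,stz,sxz,txz
∂3: piv[bhik,bhis,bhkr,bhks,bhst,bikr,biks,bikz,birz,bist,bkrz,bktz,brsx,bstx,hikr,hkst,hsxz,irtx] rk=18  ker:hiks,ikrz
b_1=(35−8)−27=0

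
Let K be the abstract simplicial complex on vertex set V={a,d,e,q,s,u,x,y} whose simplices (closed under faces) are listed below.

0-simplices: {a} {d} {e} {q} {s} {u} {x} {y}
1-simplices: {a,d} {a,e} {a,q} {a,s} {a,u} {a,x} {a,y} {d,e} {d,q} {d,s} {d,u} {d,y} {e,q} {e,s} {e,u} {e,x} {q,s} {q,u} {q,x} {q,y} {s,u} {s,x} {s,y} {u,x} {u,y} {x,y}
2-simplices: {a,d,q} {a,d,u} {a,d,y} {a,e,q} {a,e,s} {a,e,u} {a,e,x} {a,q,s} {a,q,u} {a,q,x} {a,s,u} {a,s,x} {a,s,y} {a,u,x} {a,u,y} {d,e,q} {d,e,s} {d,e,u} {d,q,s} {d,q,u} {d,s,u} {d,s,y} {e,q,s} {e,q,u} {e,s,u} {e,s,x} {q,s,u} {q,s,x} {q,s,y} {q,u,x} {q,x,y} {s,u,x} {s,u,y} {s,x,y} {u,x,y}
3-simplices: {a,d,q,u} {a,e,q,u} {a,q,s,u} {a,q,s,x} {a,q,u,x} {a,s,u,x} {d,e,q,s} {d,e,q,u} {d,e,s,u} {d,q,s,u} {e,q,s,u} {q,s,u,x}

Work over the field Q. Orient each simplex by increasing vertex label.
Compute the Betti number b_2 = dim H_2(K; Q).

n_0=8 n_1=26 n_2=35 n_3=12  [Q]
∂1: piv[ad,ae,aq,as,au,ax,ay] rk=7  ker:de,dq,ds,du,dy,eq,es,eu,ex,qs,qu,qx,qy,su,sx,sy,ux,uy,xy
∂2: piv[adq,adu,ady,aeq,aes,aeu,aex,aqs,aqu,aqx,asu,asx,asy,aux,auy,deq,des,qsy,qxy] rk=19  ker:deu,dqs,dqu,dsu,dsy,eqs,equ,esu,esx,qsu,qsx,qux,sux,suy,sxy,uxy
∂3: piv[adqu,aequ,aqsu,aqsx,aqux,asux,deqs,dequ,desu,dqsu] rk=10  ker:eqsu,qsux
b_2=(35−19)−10=6

b_2=6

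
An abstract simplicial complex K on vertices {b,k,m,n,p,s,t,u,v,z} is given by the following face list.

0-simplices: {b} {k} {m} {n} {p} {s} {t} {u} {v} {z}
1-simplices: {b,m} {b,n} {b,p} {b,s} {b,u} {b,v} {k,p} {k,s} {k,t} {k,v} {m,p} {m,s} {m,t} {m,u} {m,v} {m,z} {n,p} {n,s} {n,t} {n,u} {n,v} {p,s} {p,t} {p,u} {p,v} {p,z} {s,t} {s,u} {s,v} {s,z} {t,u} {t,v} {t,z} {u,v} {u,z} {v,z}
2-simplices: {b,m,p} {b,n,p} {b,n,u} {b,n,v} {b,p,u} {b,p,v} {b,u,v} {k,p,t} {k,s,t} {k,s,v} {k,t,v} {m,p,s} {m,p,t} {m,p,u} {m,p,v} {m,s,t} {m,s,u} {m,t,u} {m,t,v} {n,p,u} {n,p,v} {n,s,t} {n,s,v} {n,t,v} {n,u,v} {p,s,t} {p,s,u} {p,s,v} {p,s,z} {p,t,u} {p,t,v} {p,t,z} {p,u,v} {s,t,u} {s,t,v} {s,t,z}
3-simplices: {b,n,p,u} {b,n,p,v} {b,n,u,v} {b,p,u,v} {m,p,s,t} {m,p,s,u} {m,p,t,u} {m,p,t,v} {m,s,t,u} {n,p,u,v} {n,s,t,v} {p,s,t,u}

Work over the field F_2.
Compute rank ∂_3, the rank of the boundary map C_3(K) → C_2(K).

rank∂_3=10

n_0=10 n_1=36 n_2=36 n_3=12  [Z2]
∂1: piv[bm,bn,bp,bs,bu,bv,kp,kt,mz] rk=9  ker:ks,kv,mp,ms,mt,mu,mv,np,ns,nt,nu,nv,ps,pt,pu,pv,pz,st,su,sv,sz,tu,tv,tz,uv,uz,vz
∂2: piv[bmp,bnp,bnu,bnv,bpu,bpv,buv,kpt,kst,ksv,ktv,mps,mpt,mpu,mpv,mst,msu,mtu,mtv,nst,nsv,psz,ptz] rk=23  ker:npu,npv,ntv,nuv,pst,psu,psv,ptu,ptv,puv,stu,stv,stz
∂3: piv[bnpu,bnpv,bnuv,bpuv,mpst,mpsu,mptu,mptv,mstu,nstv] rk=10  ker:npuv,pstu
rk∂_3=10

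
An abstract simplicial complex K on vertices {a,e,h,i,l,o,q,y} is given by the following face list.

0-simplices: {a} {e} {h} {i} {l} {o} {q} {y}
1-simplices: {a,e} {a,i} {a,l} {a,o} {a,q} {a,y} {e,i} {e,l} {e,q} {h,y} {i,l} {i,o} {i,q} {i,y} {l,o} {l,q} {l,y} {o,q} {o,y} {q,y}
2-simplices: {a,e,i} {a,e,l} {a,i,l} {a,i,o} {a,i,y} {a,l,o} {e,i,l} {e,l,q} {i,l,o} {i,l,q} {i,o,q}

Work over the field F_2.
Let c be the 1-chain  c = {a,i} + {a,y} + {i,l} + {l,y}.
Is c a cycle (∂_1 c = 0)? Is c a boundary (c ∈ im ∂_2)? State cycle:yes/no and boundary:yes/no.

cycle:yes boundary:no

n_0=8 n_1=20 n_2=11  [Z2]
∂1: piv[ae,ai,al,ao,aq,ay,hy] rk=7  ker:ei,el,eq,il,io,iq,iy,lo,lq,ly,oq,oy,qy
∂2: piv[aei,ael,ail,aio,aiy,alo,elq,ilq,ioq] rk=9  ker:eil,ilo
∂1c = 0
c vs im∂2: residual ≠ 0 ⇒ not boundary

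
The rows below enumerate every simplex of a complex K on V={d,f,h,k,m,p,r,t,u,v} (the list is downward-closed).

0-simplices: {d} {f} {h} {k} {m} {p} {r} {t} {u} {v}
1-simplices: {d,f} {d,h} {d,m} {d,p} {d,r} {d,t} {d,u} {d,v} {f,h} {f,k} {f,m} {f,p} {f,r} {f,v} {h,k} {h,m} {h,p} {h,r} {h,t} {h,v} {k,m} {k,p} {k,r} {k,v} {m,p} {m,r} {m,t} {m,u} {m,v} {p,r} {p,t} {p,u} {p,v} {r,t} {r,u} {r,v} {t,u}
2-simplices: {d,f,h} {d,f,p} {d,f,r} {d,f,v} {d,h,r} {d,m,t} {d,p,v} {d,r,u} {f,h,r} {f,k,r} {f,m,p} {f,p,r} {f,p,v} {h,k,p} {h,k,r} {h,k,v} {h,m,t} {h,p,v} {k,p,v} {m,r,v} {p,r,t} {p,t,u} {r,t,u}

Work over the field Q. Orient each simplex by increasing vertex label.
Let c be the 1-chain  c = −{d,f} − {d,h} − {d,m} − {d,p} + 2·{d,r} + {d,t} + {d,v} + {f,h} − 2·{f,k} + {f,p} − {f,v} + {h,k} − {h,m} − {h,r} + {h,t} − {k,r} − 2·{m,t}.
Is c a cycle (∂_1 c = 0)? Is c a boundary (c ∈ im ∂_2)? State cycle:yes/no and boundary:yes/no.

n_0=10 n_1=37 n_2=23  [Q]
∂1: piv[df,dh,dm,dp,dr,dt,du,dv,fk] rk=9  ker:fh,fm,fp,fr,fv,hk,hm,hp,hr,ht,hv,km,kp,kr,kv,mp,mr,mt,mu,mv,pr,pt,pu,pv,rt,ru,rv,tu
∂2: piv[dfh,dfp,dfr,dfv,dhr,dmt,dpv,dru,fkr,fmp,fpr,hkp,hkr,hkv,hmt,hpv,mrv,prt,ptu,rtu] rk=20  ker:fhr,fpv,kpv
∂1c = 0
c vs im∂2: reduces to 0 ⇒ boundary

cycle:yes boundary:yes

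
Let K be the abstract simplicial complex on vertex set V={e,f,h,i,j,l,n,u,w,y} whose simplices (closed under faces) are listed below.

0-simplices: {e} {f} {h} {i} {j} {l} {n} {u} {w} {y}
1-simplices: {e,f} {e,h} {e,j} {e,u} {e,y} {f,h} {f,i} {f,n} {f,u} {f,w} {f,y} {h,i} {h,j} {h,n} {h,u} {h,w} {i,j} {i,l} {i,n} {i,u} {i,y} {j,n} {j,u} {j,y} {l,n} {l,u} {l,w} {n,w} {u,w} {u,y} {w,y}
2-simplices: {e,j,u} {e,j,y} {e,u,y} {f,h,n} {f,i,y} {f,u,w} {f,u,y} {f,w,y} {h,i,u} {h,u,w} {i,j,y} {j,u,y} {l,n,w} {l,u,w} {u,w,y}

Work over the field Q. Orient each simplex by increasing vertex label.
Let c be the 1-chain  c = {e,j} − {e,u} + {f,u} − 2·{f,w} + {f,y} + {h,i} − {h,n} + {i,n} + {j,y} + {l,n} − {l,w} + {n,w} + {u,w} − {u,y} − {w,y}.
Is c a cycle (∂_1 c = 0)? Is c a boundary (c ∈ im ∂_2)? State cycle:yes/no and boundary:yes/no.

n_0=10 n_1=31 n_2=15  [Q]
∂1: piv[ef,eh,ej,eu,ey,fi,fn,fw,il] rk=9  ker:fh,fu,fy,hi,hj,hn,hu,hw,ij,in,iu,iy,jn,ju,jy,ln,lu,lw,nw,uw,uy,wy
∂2: piv[eju,ejy,euy,fhn,fiy,fuw,fuy,fwy,hiu,huw,ijy,lnw,luw] rk=13  ker:juy,uwy
∂1c = 0
c vs im∂2: residual ≠ 0 ⇒ not boundary

cycle:yes boundary:no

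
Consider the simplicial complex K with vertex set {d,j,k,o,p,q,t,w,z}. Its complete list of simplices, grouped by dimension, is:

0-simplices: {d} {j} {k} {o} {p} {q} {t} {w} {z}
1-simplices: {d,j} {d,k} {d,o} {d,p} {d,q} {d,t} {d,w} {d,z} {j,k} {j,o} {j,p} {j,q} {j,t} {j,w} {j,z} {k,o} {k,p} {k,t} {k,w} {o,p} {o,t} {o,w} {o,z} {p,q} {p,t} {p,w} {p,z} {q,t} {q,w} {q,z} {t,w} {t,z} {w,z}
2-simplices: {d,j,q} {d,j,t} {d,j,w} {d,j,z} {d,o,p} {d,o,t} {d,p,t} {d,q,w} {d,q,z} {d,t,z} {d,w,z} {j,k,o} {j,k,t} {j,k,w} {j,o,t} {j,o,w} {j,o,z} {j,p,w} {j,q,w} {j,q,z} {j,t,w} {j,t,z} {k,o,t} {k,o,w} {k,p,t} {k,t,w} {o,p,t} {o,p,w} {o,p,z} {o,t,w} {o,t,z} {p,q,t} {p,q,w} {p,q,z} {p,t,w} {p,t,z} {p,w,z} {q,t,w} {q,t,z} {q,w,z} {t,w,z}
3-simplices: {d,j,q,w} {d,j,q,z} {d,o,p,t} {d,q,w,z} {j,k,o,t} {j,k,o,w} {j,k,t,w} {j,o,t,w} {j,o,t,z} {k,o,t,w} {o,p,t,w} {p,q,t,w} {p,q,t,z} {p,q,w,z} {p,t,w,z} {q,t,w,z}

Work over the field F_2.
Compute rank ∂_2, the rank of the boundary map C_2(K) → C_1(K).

rank∂_2=24

n_0=9 n_1=33 n_2=41 n_3=16  [Z2]
∂1: piv[dj,dk,do,dp,dq,dt,dw,dz] rk=8  ker:jk,jo,jp,jq,jt,jw,jz,ko,kp,kt,kw,op,ot,ow,oz,pq,pt,pw,pz,qt,qw,qz,tw,tz,wz
∂2: piv[djq,djt,djw,djz,dop,dot,dpt,dqw,dqz,dtz,dwz,jko,jkt,jkw,jot,jow,joz,jpw,jtw,kpt,opw,opz,pqt,pqw] rk=24  ker:jqw,jqz,jtz,kot,kow,ktw,opt,otw,otz,pqz,ptw,ptz,pwz,qtw,qtz,qwz,twz
∂3: piv[djqw,djqz,dopt,dqwz,jkot,jkow,jktw,jotw,jotz,optw,pqtw,pqtz,pqwz,ptwz] rk=14  ker:kotw,qtwz
rk∂_2=24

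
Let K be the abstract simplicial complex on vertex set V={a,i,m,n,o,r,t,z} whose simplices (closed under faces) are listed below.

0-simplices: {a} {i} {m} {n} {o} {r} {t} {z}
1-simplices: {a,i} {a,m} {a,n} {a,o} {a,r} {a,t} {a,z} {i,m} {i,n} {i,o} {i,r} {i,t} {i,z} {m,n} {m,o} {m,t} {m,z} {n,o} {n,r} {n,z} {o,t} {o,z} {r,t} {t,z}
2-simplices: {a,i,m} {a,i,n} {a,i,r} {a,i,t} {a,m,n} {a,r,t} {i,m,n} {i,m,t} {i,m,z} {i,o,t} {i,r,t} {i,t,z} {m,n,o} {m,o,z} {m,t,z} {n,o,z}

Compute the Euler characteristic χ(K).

χ(K)=0

n_0=8 n_1=24 n_2=16
χ=+8−24+16=0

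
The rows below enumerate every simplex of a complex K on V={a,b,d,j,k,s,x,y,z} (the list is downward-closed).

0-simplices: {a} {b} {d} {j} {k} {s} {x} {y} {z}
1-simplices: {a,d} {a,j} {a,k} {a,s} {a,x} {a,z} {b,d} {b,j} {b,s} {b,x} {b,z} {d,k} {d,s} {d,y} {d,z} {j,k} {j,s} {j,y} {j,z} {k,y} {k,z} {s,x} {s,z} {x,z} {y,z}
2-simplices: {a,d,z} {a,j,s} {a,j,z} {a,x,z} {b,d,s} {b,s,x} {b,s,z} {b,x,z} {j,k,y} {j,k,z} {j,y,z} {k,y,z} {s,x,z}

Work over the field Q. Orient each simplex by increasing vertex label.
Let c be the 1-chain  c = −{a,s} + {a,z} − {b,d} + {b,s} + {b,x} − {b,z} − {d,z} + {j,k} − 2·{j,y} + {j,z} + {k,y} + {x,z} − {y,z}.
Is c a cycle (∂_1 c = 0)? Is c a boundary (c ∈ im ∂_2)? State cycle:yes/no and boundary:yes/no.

cycle:yes boundary:no

n_0=9 n_1=25 n_2=13  [Q]
∂1: piv[ad,aj,ak,as,ax,az,bd,dy] rk=8  ker:bj,bs,bx,bz,dk,ds,dz,jk,js,jy,jz,ky,kz,sx,sz,xz,yz
∂2: piv[adz,ajs,ajz,axz,bds,bsx,bsz,bxz,jky,jkz,jyz] rk=11  ker:kyz,sxz
∂1c = 0
c vs im∂2: residual ≠ 0 ⇒ not boundary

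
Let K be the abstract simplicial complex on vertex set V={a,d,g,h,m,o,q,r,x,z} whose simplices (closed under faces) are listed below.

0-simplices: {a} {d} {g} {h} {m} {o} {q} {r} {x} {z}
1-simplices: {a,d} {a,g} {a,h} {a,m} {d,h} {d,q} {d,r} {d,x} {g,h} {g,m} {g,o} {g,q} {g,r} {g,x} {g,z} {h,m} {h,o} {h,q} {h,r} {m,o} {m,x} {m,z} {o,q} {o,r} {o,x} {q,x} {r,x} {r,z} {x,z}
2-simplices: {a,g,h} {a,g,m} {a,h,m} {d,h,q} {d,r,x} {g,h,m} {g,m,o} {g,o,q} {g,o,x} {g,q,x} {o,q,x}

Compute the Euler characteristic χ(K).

χ(K)=-8

n_0=10 n_1=29 n_2=11
χ=+10−29+11=-8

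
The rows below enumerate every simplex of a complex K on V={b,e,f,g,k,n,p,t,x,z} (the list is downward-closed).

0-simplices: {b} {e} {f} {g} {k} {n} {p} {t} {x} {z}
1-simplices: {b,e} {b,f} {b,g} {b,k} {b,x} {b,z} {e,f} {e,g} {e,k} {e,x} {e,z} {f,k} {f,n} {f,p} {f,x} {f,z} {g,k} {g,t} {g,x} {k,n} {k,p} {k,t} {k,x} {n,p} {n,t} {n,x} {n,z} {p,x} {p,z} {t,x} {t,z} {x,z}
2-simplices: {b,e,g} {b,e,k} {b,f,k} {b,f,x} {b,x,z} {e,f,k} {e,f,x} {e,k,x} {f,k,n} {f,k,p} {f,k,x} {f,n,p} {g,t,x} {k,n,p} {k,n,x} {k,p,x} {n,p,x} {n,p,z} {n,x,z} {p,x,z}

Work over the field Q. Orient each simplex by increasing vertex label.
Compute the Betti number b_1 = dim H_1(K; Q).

n_0=10 n_1=32 n_2=20  [Q]
∂1: piv[be,bf,bg,bk,bx,bz,fn,fp,gt] rk=9  ker:ef,eg,ek,ex,ez,fk,fx,fz,gk,gx,kn,kp,kt,kx,np,nt,nx,nz,px,pz,tx,tz,xz
∂2: piv[beg,bek,bfk,bfx,bxz,efk,efx,ekx,fkn,fkp,fnp,gtx,knx,kpx,npz,nxz] rk=16  ker:fkx,knp,npx,pxz
b_1=(32−9)−16=7

b_1=7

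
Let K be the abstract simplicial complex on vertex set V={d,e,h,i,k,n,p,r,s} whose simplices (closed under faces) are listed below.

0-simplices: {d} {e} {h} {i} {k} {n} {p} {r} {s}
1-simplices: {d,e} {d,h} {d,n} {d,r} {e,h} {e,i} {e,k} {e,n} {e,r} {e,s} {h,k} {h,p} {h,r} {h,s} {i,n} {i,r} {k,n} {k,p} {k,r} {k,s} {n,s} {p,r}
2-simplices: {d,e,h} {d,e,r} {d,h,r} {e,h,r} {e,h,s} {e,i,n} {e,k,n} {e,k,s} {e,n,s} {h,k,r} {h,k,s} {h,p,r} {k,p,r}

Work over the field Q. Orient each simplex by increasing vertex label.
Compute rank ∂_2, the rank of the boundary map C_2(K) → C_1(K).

n_0=9 n_1=22 n_2=13  [Q]
∂1: piv[de,dh,dn,dr,ei,ek,es,hp] rk=8  ker:eh,en,er,hk,hr,hs,in,ir,kn,kp,kr,ks,ns,pr
∂2: piv[deh,der,dhr,ehs,ein,ekn,eks,ens,hkr,hks,hpr,kpr] rk=12  ker:ehr
rk∂_2=12

rank∂_2=12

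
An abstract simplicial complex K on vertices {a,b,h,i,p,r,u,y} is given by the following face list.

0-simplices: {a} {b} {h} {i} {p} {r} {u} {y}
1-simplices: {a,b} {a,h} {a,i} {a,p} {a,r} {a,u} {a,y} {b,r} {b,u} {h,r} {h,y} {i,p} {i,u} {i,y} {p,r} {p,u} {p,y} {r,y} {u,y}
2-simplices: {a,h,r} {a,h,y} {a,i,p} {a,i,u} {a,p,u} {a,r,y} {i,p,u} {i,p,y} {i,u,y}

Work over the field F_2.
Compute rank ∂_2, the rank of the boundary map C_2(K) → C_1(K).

rank∂_2=8

n_0=8 n_1=19 n_2=9  [Z2]
∂1: piv[ab,ah,ai,ap,ar,au,ay] rk=7  ker:br,bu,hr,hy,ip,iu,iy,pr,pu,py,ry,uy
∂2: piv[ahr,ahy,aip,aiu,apu,ary,ipy,iuy] rk=8  ker:ipu
rk∂_2=8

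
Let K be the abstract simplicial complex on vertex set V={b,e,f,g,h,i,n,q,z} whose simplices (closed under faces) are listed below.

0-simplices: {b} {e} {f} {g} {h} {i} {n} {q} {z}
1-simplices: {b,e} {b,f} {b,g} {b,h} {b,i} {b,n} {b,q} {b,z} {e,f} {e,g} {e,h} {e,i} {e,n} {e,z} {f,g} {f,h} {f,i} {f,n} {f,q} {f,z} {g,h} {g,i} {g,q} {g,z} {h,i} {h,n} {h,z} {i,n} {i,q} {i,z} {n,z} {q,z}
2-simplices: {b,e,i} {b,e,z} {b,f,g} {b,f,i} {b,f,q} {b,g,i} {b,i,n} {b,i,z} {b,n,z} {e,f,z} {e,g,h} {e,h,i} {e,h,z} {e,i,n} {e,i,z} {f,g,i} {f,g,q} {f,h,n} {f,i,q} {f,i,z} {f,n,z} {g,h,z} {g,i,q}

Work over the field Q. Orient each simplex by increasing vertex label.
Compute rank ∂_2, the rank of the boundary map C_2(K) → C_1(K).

rank∂_2=20

n_0=9 n_1=32 n_2=23  [Q]
∂1: piv[be,bf,bg,bh,bi,bn,bq,bz] rk=8  ker:ef,eg,eh,ei,en,ez,fg,fh,fi,fn,fq,fz,gh,gi,gq,gz,hi,hn,hz,in,iq,iz,nz,qz
∂2: piv[bei,bez,bfg,bfi,bfq,bgi,bin,biz,bnz,efz,egh,ehi,ehz,ein,fgq,fhn,fiq,fiz,fnz,ghz] rk=20  ker:eiz,fgi,giq
rk∂_2=20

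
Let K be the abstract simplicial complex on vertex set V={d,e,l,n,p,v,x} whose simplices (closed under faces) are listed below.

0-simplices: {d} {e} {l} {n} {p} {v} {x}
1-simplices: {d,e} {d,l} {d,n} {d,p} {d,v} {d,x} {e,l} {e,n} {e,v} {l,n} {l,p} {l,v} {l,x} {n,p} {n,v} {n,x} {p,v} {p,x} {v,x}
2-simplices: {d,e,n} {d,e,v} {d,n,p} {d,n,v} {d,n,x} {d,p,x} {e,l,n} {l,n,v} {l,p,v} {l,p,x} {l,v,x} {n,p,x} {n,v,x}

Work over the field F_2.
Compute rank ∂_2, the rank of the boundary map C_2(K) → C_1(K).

rank∂_2=12

n_0=7 n_1=19 n_2=13  [Z2]
∂1: piv[de,dl,dn,dp,dv,dx] rk=6  ker:el,en,ev,ln,lp,lv,lx,np,nv,nx,pv,px,vx
∂2: piv[den,dev,dnp,dnv,dnx,dpx,eln,lnv,lpv,lpx,lvx,nvx] rk=12  ker:npx
rk∂_2=12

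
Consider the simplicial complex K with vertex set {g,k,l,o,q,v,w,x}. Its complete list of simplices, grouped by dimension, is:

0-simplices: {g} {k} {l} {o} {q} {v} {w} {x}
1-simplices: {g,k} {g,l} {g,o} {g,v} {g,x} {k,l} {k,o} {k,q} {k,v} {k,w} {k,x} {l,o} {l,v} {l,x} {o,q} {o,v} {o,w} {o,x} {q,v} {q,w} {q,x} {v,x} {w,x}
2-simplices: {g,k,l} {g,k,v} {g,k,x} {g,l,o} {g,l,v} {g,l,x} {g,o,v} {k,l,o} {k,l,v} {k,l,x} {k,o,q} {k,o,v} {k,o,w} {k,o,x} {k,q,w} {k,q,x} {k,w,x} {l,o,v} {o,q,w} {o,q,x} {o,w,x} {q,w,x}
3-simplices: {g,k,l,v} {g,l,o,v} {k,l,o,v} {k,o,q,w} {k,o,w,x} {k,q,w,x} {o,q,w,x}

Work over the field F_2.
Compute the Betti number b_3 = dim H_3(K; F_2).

n_0=8 n_1=23 n_2=22 n_3=7  [Z2]
∂1: piv[gk,gl,go,gv,gx,kq,kw] rk=7  ker:kl,ko,kv,kx,lo,lv,lx,oq,ov,ow,ox,qv,qw,qx,vx,wx
∂2: piv[gkl,gkv,gkx,glo,glv,glx,gov,klo,koq,kow,kox,kqw,kqx,kwx] rk=14  ker:klv,klx,kov,lov,oqw,oqx,owx,qwx
∂3: piv[gklv,glov,klov,koqw,kowx,kqwx,oqwx] rk=7
b_3=(7−7)−0=0

b_3=0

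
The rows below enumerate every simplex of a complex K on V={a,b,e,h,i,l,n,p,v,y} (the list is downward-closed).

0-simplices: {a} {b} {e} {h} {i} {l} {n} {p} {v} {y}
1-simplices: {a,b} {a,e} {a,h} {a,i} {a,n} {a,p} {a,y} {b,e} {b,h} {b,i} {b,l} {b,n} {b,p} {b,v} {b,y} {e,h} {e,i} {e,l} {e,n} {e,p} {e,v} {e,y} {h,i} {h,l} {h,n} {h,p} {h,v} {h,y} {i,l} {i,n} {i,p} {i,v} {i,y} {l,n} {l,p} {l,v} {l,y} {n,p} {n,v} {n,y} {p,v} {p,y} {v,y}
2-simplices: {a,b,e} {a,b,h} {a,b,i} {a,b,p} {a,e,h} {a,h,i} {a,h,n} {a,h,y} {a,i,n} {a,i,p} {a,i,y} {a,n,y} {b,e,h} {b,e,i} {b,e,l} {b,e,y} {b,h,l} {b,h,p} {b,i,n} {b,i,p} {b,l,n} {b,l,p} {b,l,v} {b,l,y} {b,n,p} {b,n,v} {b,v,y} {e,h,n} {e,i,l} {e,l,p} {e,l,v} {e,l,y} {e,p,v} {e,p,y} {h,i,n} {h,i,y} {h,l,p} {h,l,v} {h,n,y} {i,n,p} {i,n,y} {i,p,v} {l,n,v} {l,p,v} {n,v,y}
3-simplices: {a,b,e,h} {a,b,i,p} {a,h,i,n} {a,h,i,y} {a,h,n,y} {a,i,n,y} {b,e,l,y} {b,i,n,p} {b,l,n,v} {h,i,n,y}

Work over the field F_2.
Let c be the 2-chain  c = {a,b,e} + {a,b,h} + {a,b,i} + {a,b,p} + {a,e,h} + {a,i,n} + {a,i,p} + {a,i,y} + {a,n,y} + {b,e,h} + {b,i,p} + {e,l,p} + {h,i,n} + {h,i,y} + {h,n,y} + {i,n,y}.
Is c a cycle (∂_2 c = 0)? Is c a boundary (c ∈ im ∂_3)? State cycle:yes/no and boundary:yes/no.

cycle:no boundary:no

n_0=10 n_1=43 n_2=45 n_3=10  [Z2]
∂1: piv[ab,ae,ah,ai,an,ap,ay,bl,bv] rk=9  ker:be,bh,bi,bn,bp,by,eh,ei,el,en,ep,ev,ey,hi,hl,hn,hp,hv,hy,il,in,ip,iv,iy,ln,lp,lv,ly,np,nv,ny,pv,py,vy
∂2: piv[abe,abh,abi,abp,aeh,ahi,ahn,ahy,ain,aip,aiy,any,bei,bel,bey,bhl,bhp,bin,bln,blp,blv,bly,bnp,bnv,bvy,ehn,eil,elp,elv,epv,epy,hlv,ipv,nvy] rk=34  ker:beh,bip,ely,hin,hiy,hlp,hny,inp,iny,lnv,lpv
∂3: piv[abeh,abip,ahin,ahiy,ahny,ainy,bely,binp,blnv] rk=9  ker:hiny
∂2c = {e,l} + {e,p} + {i,n} + {i,y} + {l,p} + {n,y}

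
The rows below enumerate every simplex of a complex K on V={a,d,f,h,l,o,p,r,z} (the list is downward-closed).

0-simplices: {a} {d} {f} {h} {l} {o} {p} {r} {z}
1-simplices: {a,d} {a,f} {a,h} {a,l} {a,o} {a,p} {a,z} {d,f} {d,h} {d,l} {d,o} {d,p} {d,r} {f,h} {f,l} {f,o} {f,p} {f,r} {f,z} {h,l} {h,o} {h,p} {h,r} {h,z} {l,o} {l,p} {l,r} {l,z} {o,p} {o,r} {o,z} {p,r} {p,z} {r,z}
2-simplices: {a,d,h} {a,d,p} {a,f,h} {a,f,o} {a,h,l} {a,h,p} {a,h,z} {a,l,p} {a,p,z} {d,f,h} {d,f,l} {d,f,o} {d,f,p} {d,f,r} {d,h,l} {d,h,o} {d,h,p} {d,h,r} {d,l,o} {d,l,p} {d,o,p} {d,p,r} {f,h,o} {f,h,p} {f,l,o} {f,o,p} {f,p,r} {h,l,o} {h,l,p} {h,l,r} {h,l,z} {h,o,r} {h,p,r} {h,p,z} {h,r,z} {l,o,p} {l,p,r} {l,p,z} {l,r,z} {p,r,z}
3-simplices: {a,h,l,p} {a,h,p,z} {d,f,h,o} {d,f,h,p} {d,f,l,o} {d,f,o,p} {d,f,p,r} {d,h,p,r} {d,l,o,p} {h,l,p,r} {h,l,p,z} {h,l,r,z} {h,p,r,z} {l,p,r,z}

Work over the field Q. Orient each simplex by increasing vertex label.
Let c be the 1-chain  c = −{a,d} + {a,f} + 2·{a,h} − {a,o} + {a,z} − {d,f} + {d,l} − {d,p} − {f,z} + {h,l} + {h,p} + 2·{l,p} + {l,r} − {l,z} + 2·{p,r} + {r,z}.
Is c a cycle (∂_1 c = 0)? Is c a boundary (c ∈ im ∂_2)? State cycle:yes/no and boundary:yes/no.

cycle:no boundary:no

n_0=9 n_1=34 n_2=40 n_3=14  [Q]
∂1: piv[ad,af,ah,al,ao,ap,az,dr] rk=8  ker:df,dh,dl,do,dp,fh,fl,fo,fp,fr,fz,hl,ho,hp,hr,hz,lo,lp,lr,lz,op,or,oz,pr,pz,rz
∂2: piv[adh,adp,afh,afo,ahl,ahp,ahz,alp,apz,dfh,dfl,dfo,dfp,dfr,dhl,dho,dhr,dlo,dop,dpr,hlr,hlz,hor,hrz] rk=24  ker:dhp,dlp,fho,fhp,flo,fop,fpr,hlo,hlp,hpr,hpz,lop,lpr,lpz,lrz,prz
∂3: piv[ahlp,ahpz,dfho,dfhp,dflo,dfop,dfpr,dhpr,dlop,hlpr,hlpz,hlrz,hprz] rk=13  ker:lprz
∂1c = −2·{a} + {f} − {o} + 2·{r}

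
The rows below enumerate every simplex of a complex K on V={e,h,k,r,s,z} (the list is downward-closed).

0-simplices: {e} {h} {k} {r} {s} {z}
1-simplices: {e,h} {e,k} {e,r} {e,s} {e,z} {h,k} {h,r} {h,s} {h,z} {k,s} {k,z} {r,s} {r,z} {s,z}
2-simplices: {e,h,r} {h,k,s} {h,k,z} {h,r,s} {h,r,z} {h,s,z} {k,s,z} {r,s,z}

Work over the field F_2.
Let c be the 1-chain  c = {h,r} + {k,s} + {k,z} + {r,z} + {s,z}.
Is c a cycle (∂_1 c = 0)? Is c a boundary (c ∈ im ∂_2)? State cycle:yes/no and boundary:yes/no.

cycle:no boundary:no

n_0=6 n_1=14 n_2=8  [Z2]
∂1: piv[eh,ek,er,es,ez] rk=5  ker:hk,hr,hs,hz,ks,kz,rs,rz,sz
∂2: piv[ehr,hks,hkz,hrs,hrz,hsz] rk=6  ker:ksz,rsz
∂1c = {h} + {z}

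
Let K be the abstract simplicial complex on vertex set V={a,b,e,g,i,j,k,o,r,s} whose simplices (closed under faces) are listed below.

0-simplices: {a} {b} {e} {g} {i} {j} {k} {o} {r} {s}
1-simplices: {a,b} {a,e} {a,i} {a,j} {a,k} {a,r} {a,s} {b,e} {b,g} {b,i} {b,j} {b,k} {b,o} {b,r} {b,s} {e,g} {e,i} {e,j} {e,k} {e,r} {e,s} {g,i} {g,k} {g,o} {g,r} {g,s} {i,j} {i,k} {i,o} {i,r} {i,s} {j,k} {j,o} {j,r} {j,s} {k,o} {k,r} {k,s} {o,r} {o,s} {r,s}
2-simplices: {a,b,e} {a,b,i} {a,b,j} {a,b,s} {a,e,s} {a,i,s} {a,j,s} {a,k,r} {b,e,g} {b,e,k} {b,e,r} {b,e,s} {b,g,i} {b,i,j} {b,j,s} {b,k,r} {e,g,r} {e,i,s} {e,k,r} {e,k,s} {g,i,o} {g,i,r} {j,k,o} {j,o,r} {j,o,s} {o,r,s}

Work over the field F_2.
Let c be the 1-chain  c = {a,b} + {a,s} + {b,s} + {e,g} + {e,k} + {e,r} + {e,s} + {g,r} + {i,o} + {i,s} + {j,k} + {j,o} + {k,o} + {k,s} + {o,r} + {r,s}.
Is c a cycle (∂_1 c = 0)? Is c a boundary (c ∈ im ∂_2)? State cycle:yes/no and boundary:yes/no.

n_0=10 n_1=41 n_2=26  [Z2]
∂1: piv[ab,ae,ai,aj,ak,ar,as,bg,bo] rk=9  ker:be,bi,bj,bk,br,bs,eg,ei,ej,ek,er,es,gi,gk,go,gr,gs,ij,ik,io,ir,is,jk,jo,jr,js,ko,kr,ks,or,os,rs
∂2: piv[abe,abi,abj,abs,aes,ais,ajs,akr,beg,bek,ber,bgi,bij,bkr,egr,eis,eks,gio,gir,jko,jor,jos,ors] rk=23  ker:bes,bjs,ekr
∂1c = 0
c vs im∂2: residual ≠ 0 ⇒ not boundary

cycle:yes boundary:no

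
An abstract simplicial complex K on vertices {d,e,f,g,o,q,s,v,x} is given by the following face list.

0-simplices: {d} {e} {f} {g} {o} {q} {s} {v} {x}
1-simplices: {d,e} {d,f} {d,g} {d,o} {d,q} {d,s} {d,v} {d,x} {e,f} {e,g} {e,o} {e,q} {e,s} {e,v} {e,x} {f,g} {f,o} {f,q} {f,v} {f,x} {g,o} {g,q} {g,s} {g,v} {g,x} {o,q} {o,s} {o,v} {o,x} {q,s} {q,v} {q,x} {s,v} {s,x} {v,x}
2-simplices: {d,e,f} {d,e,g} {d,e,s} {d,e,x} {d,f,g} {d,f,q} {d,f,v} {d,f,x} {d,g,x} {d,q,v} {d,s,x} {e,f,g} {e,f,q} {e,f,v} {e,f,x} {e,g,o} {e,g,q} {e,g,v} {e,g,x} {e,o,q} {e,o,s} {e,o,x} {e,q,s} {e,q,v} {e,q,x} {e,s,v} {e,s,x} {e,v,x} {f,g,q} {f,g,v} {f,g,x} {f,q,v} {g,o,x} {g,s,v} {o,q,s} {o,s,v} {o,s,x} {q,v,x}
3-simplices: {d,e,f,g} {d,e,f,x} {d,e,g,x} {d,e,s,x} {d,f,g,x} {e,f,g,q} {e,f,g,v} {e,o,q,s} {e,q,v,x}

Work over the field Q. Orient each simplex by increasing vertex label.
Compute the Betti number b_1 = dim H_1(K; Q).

b_1=2

n_0=9 n_1=35 n_2=38 n_3=9  [Q]
∂1: piv[de,df,dg,do,dq,ds,dv,dx] rk=8  ker:ef,eg,eo,eq,es,ev,ex,fg,fo,fq,fv,fx,go,gq,gs,gv,gx,oq,os,ov,ox,qs,qv,qx,sv,sx,vx
∂2: piv[def,deg,des,dex,dfg,dfq,dfv,dfx,dgx,dqv,dsx,efq,efv,ego,egq,egv,eoq,eos,eox,eqs,eqx,esv,evx,gsv,osv] rk=25  ker:efg,efx,egx,eqv,esx,fgq,fgv,fgx,fqv,gox,oqs,osx,qvx
∂3: piv[defg,defx,degx,desx,dfgx,efgq,efgv,eoqs,eqvx] rk=9
b_1=(35−8)−25=2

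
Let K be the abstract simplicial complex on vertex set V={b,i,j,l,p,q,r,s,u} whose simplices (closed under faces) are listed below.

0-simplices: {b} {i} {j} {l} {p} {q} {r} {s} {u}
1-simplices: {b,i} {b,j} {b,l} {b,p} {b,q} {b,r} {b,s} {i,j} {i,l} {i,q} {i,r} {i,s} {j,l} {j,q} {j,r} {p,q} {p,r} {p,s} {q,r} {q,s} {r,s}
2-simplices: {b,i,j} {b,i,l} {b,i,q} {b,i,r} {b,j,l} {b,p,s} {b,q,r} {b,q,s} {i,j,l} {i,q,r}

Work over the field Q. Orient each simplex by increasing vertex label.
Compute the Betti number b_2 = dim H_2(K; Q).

b_2=2

n_0=9 n_1=21 n_2=10  [Q]
∂1: piv[bi,bj,bl,bp,bq,br,bs] rk=7  ker:ij,il,iq,ir,is,jl,jq,jr,pq,pr,ps,qr,qs,rs
∂2: piv[bij,bil,biq,bir,bjl,bps,bqr,bqs] rk=8  ker:ijl,iqr
b_2=(10−8)−0=2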